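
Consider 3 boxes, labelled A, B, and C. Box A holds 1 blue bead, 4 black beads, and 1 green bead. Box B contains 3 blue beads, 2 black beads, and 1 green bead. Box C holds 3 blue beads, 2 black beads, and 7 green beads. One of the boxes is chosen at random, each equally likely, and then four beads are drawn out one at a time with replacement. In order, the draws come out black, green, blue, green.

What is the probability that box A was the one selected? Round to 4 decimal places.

0.1410

The likelihood of the observed sequence under each hypothesis: P(data | box A) = (4/6)(1/6)(1/6)(1/6) = 0.0030864; P(data | box B) = (2/6)(1/6)(3/6)(1/6) = 0.0046296; P(data | box C) = (2/12)(7/12)(3/12)(7/12) = 0.014178.
The prior-weighted likelihoods are 1/3 · 0.0030864 = 0.0010288, 1/3 · 0.0046296 = 0.0015432, 1/3 · 0.014178 = 0.0047261; summing to 0.0072981.
By Bayes' rule, P(box A | data) = (0.0010288) / (0.0072981) = 0.14097.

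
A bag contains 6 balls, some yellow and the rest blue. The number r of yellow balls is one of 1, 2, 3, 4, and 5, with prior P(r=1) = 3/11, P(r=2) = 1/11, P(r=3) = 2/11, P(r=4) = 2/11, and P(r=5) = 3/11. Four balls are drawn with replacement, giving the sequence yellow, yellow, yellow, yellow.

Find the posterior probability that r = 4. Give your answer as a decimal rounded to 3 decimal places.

The likelihood of the observed sequence under each hypothesis: P(data | r = 1) = (1/6)(1/6)(1/6)(1/6) = 0.0007716; P(data | r = 2) = (2/6)(2/6)(2/6)(2/6) = 0.012346; P(data | r = 3) = (3/6)(3/6)(3/6)(3/6) = 0.0625; P(data | r = 4) = (4/6)(4/6)(4/6)(4/6) = 0.19753; P(data | r = 5) = (5/6)(5/6)(5/6)(5/6) = 0.48225.
Weighting by the prior gives 3/11 · 0.0007716 = 0.00021044, 1/11 · 0.012346 = 0.0011223, 2/11 · 0.0625 = 0.011364, 2/11 · 0.19753 = 0.035915, 3/11 · 0.48225 = 0.13152; these sum to 0.18013.
Hence P(r = 4 | data) = (0.035915) / (0.18013) = 0.19938.

0.199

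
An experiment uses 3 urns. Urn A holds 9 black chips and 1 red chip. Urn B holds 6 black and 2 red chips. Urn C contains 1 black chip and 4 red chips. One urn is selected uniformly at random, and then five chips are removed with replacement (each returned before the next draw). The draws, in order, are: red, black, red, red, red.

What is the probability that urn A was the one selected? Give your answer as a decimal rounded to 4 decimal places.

0.0011

Compute the likelihood of the observed sequence for each case: P(data | urn A) = (1/10)(9/10)(1/10)(1/10)(1/10) = 9e-05; P(data | urn B) = (2/8)(6/8)(2/8)(2/8)(2/8) = 0.0029297; P(data | urn C) = (4/5)(1/5)(4/5)(4/5)(4/5) = 0.08192.
Multiplying each by its prior: 1/3 · 9e-05 = 3e-05, 1/3 · 0.0029297 = 0.00097656, 1/3 · 0.08192 = 0.027307; summing to 0.028313.
Therefore the posterior P(urn A | data) = (3e-05) / (0.028313) = 0.0010596.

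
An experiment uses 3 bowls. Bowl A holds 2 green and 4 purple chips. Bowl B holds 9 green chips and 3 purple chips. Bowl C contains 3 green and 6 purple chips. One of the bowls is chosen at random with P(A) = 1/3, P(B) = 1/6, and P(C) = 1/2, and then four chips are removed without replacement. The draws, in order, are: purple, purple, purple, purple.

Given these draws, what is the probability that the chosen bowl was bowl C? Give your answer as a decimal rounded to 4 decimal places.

0.7282

For each hypothesis, P(data | H) works out to: P(data | bowl A) = (4/6)(3/5)(2/4)(1/3) = 0.066667; P(data | bowl B) = (3/12)(2/11)(1/10)(0/9) = 0; P(data | bowl C) = (6/9)(5/8)(4/7)(3/6) = 0.11905.
Multiplying each by its prior: 1/3 · 0.066667 = 0.022222, 1/6 · 0 = 0, 1/2 · 0.11905 = 0.059524; summing to 0.081746.
Hence P(bowl C | data) = (0.059524) / (0.081746) = 0.72816.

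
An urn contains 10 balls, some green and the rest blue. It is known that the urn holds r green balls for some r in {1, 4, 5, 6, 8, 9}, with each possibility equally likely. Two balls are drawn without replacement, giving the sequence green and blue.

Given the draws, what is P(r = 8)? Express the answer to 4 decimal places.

0.1495

The likelihood of the observed sequence under each hypothesis: P(data | r = 1) = (1/10)(9/9) = 1/10; P(data | r = 4) = (4/10)(6/9) = 4/15; P(data | r = 5) = (5/10)(5/9) = 5/18; P(data | r = 6) = (6/10)(4/9) = 4/15; P(data | r = 8) = (8/10)(2/9) = 8/45; P(data | r = 9) = (9/10)(1/9) = 1/10.
The prior-weighted likelihoods are 1/6 · 1/10 = 1/60, 1/6 · 4/15 = 2/45, 1/6 · 5/18 = 5/108, 1/6 · 4/15 = 2/45, 1/6 · 8/45 = 4/135, 1/6 · 1/10 = 1/60; summing to 107/540.
Therefore the posterior P(r = 8 | data) = (4/135) / (107/540) = 16/107.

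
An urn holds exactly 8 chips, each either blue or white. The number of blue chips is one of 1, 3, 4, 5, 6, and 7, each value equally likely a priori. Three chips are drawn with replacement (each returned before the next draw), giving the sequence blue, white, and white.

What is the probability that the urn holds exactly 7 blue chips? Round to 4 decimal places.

The likelihood of the observed sequence under each hypothesis: P(data | r = 1) = (1/8)(7/8)(7/8) = 0.095703; P(data | r = 3) = (3/8)(5/8)(5/8) = 0.14648; P(data | r = 4) = (4/8)(4/8)(4/8) = 0.125; P(data | r = 5) = (5/8)(3/8)(3/8) = 0.087891; P(data | r = 6) = (6/8)(2/8)(2/8) = 0.046875; P(data | r = 7) = (7/8)(1/8)(1/8) = 0.013672.
Weighting by the prior gives 1/6 · 0.095703 = 0.015951, 1/6 · 0.14648 = 0.024414, 1/6 · 0.125 = 0.020833, 1/6 · 0.087891 = 0.014648, 1/6 · 0.046875 = 0.0078125, 1/6 · 0.013672 = 0.0022786; with total 0.085938.
By Bayes' rule, P(r = 7 | data) = (0.0022786) / (0.085938) = 0.026515.

0.0265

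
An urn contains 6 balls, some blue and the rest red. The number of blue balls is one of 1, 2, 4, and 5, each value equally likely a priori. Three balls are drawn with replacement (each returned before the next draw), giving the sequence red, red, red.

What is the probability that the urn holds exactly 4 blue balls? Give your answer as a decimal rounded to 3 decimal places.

0.040

For each hypothesis, P(data | H) works out to: P(data | r = 1) = (5/6)(5/6)(5/6) = 125/216; P(data | r = 2) = (4/6)(4/6)(4/6) = 8/27; P(data | r = 4) = (2/6)(2/6)(2/6) = 1/27; P(data | r = 5) = (1/6)(1/6)(1/6) = 1/216.
Multiplying each by its prior: 1/4 · 125/216 = 125/864, 1/4 · 8/27 = 2/27, 1/4 · 1/27 = 1/108, 1/4 · 1/216 = 1/864; with total 11/48.
Hence P(r = 4 | data) = (1/108) / (11/48) = 4/99.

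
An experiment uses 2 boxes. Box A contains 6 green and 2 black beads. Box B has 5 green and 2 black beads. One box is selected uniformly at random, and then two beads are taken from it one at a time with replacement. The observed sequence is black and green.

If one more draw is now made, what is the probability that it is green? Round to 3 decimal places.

Under each hypothesis, the probability of the observed sequence is: P(data | box A) = (2/8)(6/8) = 0.1875; P(data | box B) = (2/7)(5/7) = 0.20408.
The prior-weighted likelihoods are 1/2 · 0.1875 = 0.09375, 1/2 · 0.20408 = 0.10204; these sum to 0.19579.
Dividing through by the total gives posterior P(box A | data) = 0.47883, P(box B | data) = 0.52117.
The predictive probability is P(green next | data) = (3/4)(0.47883) + (5/7)(0.52117) = 0.73139.

0.731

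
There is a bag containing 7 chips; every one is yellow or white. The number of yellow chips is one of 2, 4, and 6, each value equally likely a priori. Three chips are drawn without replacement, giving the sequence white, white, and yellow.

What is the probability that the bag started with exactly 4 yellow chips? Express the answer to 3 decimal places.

0.375

The likelihood of the observed sequence under each hypothesis: P(data | r = 2) = (5/7)(4/6)(2/5) = 4/21; P(data | r = 4) = (3/7)(2/6)(4/5) = 4/35; P(data | r = 6) = (1/7)(0/6) = 0.
Weighting by the prior gives 1/3 · 4/21 = 4/63, 1/3 · 4/35 = 4/105, 1/3 · 0 = 0; with total 32/315.
So P(r = 4 | data) = (4/105) / (32/315) = 3/8.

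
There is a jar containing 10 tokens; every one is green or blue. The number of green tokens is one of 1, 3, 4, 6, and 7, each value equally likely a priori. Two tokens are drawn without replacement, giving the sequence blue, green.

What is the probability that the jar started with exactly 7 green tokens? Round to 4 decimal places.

0.2121

Under each hypothesis, the probability of the observed sequence is: P(data | r = 1) = (9/10)(1/9) = 1/10; P(data | r = 3) = (7/10)(3/9) = 7/30; P(data | r = 4) = (6/10)(4/9) = 4/15; P(data | r = 6) = (4/10)(6/9) = 4/15; P(data | r = 7) = (3/10)(7/9) = 7/30.
Multiplying each by its prior: 1/5 · 1/10 = 1/50, 1/5 · 7/30 = 7/150, 1/5 · 4/15 = 4/75, 1/5 · 4/15 = 4/75, 1/5 · 7/30 = 7/150; these sum to 11/50.
By Bayes' rule, P(r = 7 | data) = (7/150) / (11/50) = 7/33.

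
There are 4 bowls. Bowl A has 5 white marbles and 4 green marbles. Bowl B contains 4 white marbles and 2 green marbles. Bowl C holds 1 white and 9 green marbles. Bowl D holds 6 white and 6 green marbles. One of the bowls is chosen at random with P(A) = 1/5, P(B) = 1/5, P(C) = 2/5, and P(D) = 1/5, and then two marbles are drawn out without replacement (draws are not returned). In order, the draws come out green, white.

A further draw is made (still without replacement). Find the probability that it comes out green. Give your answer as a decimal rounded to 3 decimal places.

The likelihood of the observed sequence under each hypothesis: P(data | bowl A) = (4/9)(5/8) = 0.27778; P(data | bowl B) = (2/6)(4/5) = 0.26667; P(data | bowl C) = (9/10)(1/9) = 0.1; P(data | bowl D) = (6/12)(6/11) = 0.27273.
The prior-weighted likelihoods are 1/5 · 0.27778 = 0.055556, 1/5 · 0.26667 = 0.053333, 2/5 · 0.1 = 0.04, 1/5 · 0.27273 = 0.054545; with total 0.20343.
Normalising, the posterior is P(bowl A | data) = 0.27309, P(bowl B | data) = 0.26216, P(bowl C | data) = 0.19662, P(bowl D | data) = 0.26812.
The predictive probability is P(green next | data) = (3/7)(0.27309) + (1/4)(0.26216) + (1)(0.19662) + (1/2)(0.26812) = 0.51326.

0.513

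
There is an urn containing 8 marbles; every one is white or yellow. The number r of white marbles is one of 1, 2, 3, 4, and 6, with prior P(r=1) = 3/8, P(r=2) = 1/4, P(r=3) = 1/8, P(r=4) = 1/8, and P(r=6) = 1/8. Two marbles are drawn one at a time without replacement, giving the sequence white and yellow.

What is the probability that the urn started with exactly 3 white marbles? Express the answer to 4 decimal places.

For each hypothesis, P(data | H) works out to: P(data | r = 1) = (1/8)(7/7) = 1/8; P(data | r = 2) = (2/8)(6/7) = 3/14; P(data | r = 3) = (3/8)(5/7) = 15/56; P(data | r = 4) = (4/8)(4/7) = 2/7; P(data | r = 6) = (6/8)(2/7) = 3/14.
Multiplying each by its prior: 3/8 · 1/8 = 3/64, 1/4 · 3/14 = 3/56, 1/8 · 15/56 = 15/448, 1/8 · 2/7 = 1/28, 1/8 · 3/14 = 3/112; summing to 11/56.
Hence P(r = 3 | data) = (15/448) / (11/56) = 15/88.

0.1705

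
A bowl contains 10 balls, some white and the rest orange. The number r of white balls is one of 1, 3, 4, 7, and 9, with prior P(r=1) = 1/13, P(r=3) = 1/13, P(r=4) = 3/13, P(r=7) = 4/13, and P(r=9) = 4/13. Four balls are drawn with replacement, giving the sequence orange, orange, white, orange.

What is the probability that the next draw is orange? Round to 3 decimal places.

Under each hypothesis, the probability of the observed sequence is: P(data | r = 1) = (9/10)(9/10)(1/10)(9/10) = 0.0729; P(data | r = 3) = (7/10)(7/10)(3/10)(7/10) = 0.1029; P(data | r = 4) = (6/10)(6/10)(4/10)(6/10) = 0.0864; P(data | r = 7) = (3/10)(3/10)(7/10)(3/10) = 0.0189; P(data | r = 9) = (1/10)(1/10)(9/10)(1/10) = 0.0009.
The prior-weighted likelihoods are 1/13 · 0.0729 = 0.0056077, 1/13 · 0.1029 = 0.0079154, 3/13 · 0.0864 = 0.019938, 4/13 · 0.0189 = 0.0058154, 4/13 · 0.0009 = 0.00027692; with total 0.039554.
Normalising, the posterior is P(r = 1 | data) = 0.14177, P(r = 3 | data) = 0.20012, P(r = 4 | data) = 0.50408, P(r = 7 | data) = 0.14702, P(r = 9 | data) = 0.0070012.
So P(orange next | data) = Σ P(orange next | H) P(H | data) = (9/10)(0.14177) + (7/10)(0.20012) + (3/5)(0.50408) + (3/10)(0.14702) + (1/10)(0.0070012) = 0.61494.

0.615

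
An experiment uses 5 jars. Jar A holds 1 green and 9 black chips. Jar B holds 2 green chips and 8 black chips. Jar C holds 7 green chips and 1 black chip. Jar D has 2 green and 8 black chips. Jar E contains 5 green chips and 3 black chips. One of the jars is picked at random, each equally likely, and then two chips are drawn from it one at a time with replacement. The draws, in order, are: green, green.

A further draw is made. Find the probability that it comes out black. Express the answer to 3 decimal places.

0.253

Under each hypothesis, the probability of the observed sequence is: P(data | jar A) = (1/10)(1/10) = 0.01; P(data | jar B) = (2/10)(2/10) = 0.04; P(data | jar C) = (7/8)(7/8) = 0.76562; P(data | jar D) = (2/10)(2/10) = 0.04; P(data | jar E) = (5/8)(5/8) = 0.39062.
Weighting by the prior gives 1/5 · 0.01 = 0.002, 1/5 · 0.04 = 0.008, 1/5 · 0.76562 = 0.15313, 1/5 · 0.04 = 0.008, 1/5 · 0.39062 = 0.078125; with total 0.24925.
Normalising, the posterior is P(jar A | data) = 0.0080241, P(jar B | data) = 0.032096, P(jar C | data) = 0.61434, P(jar D | data) = 0.032096, P(jar E | data) = 0.31344.
Averaging over the posterior, P(black next | data) = (9/10)(0.0080241) + (4/5)(0.032096) + (1/8)(0.61434) + (4/5)(0.032096) + (3/8)(0.31344) = 0.25291.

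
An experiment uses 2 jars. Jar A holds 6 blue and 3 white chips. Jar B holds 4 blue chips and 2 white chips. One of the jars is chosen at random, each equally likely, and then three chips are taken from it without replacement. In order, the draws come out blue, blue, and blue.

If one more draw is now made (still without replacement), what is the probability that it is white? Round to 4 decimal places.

0.5761

For each hypothesis, P(data | H) works out to: P(data | jar A) = (6/9)(5/8)(4/7) = 5/21; P(data | jar B) = (4/6)(3/5)(2/4) = 1/5.
The prior-weighted likelihoods are 1/2 · 5/21 = 5/42, 1/2 · 1/5 = 1/10; with total 23/105.
Normalising, the posterior is P(jar A | data) = 25/46, P(jar B | data) = 21/46.
Averaging over the posterior, P(white next | data) = (1/2)(25/46) + (2/3)(21/46) = 53/92.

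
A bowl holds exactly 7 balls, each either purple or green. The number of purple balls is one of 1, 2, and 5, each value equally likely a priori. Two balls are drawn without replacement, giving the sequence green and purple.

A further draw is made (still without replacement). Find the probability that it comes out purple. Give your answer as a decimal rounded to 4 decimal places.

0.3846

Compute the likelihood of the observed sequence for each case: P(data | r = 1) = (6/7)(1/6) = 1/7; P(data | r = 2) = (5/7)(2/6) = 5/21; P(data | r = 5) = (2/7)(5/6) = 5/21.
The prior-weighted likelihoods are 1/3 · 1/7 = 1/21, 1/3 · 5/21 = 5/63, 1/3 · 5/21 = 5/63; with total 13/63.
The posterior is then P(r = 1 | data) = 3/13, P(r = 2 | data) = 5/13, P(r = 5 | data) = 5/13.
Averaging over the posterior, P(purple next | data) = (0)(3/13) + (1/5)(5/13) + (4/5)(5/13) = 5/13.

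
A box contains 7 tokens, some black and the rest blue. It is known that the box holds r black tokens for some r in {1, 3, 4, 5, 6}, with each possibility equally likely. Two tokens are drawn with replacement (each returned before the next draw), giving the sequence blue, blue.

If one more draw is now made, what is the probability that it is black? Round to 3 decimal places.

For each hypothesis, P(data | H) works out to: P(data | r = 1) = (6/7)(6/7) = 36/49; P(data | r = 3) = (4/7)(4/7) = 16/49; P(data | r = 4) = (3/7)(3/7) = 9/49; P(data | r = 5) = (2/7)(2/7) = 4/49; P(data | r = 6) = (1/7)(1/7) = 1/49.
Multiplying each by its prior: 1/5 · 36/49 = 36/245, 1/5 · 16/49 = 16/245, 1/5 · 9/49 = 9/245, 1/5 · 4/49 = 4/245, 1/5 · 1/49 = 1/245; these sum to 66/245.
Dividing through by the total gives posterior P(r = 1 | data) = 6/11, P(r = 3 | data) = 8/33, P(r = 4 | data) = 3/22, P(r = 5 | data) = 2/33, P(r = 6 | data) = 1/66.
The predictive probability is P(black next | data) = (1/7)(6/11) + (3/7)(8/33) + (4/7)(3/22) + (5/7)(2/33) + (6/7)(1/66) = 73/231.

0.316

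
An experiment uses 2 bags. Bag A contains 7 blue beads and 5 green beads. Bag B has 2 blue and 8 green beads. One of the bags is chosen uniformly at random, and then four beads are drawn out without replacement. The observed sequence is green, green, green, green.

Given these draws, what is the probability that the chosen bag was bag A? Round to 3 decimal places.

Under each hypothesis, the probability of the observed sequence is: P(data | bag A) = (5/12)(4/11)(3/10)(2/9) = 1/99; P(data | bag B) = (8/10)(7/9)(6/8)(5/7) = 1/3.
Multiplying each by its prior: 1/2 · 1/99 = 1/198, 1/2 · 1/3 = 1/6; summing to 17/99.
By Bayes' rule, P(bag A | data) = (1/198) / (17/99) = 1/34.

0.029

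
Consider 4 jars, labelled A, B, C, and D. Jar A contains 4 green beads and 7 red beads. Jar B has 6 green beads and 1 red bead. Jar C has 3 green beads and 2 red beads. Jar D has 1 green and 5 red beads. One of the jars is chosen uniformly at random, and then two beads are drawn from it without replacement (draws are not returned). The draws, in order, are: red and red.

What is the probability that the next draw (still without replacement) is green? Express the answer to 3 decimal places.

0.380

The likelihood of the observed sequence under each hypothesis: P(data | jar A) = (7/11)(6/10) = 0.38182; P(data | jar B) = (1/7)(0/6) = 0; P(data | jar C) = (2/5)(1/4) = 0.1; P(data | jar D) = (5/6)(4/5) = 0.66667.
Multiplying each by its prior: 1/4 · 0.38182 = 0.095455, 1/4 · 0 = 0, 1/4 · 0.1 = 0.025, 1/4 · 0.66667 = 0.16667; these sum to 0.28712.
The posterior is then P(jar A | data) = 0.33245, P(jar B | data) = 0, P(jar C | data) = 0.087071, P(jar D | data) = 0.58047.
Averaging over the posterior, P(green next | data) = (4/9)(0.33245) + (1)(0.087071) + (1/4)(0.58047) = 0.37995.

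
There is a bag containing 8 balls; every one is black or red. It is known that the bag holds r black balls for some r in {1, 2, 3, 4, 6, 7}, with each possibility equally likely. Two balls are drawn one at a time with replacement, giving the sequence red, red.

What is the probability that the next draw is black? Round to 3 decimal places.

Under each hypothesis, the probability of the observed sequence is: P(data | r = 1) = (7/8)(7/8) = 49/64; P(data | r = 2) = (6/8)(6/8) = 9/16; P(data | r = 3) = (5/8)(5/8) = 25/64; P(data | r = 4) = (4/8)(4/8) = 1/4; P(data | r = 6) = (2/8)(2/8) = 1/16; P(data | r = 7) = (1/8)(1/8) = 1/64.
Multiplying each by its prior: 1/6 · 49/64 = 49/384, 1/6 · 9/16 = 3/32, 1/6 · 25/64 = 25/384, 1/6 · 1/4 = 1/24, 1/6 · 1/16 = 1/96, 1/6 · 1/64 = 1/384; these sum to 131/384.
Dividing through by the total gives posterior P(r = 1 | data) = 0.37405, P(r = 2 | data) = 0.27481, P(r = 3 | data) = 0.19084, P(r = 4 | data) = 0.12214, P(r = 6 | data) = 0.030534, P(r = 7 | data) = 0.0076336.
So P(black next | data) = Σ P(black next | H) P(H | data) = (1/8)(0.37405) + (1/4)(0.27481) + (3/8)(0.19084) + (1/2)(0.12214) + (3/4)(0.030534) + (7/8)(0.0076336) = 0.27767.

0.278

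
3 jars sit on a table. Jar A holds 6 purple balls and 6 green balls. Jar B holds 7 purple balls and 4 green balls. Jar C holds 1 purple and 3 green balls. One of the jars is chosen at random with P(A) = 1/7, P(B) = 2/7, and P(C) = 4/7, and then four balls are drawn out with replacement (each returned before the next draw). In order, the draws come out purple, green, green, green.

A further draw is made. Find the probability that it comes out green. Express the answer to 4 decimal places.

Under each hypothesis, the probability of the observed sequence is: P(data | jar A) = (6/12)(6/12)(6/12)(6/12) = 0.0625; P(data | jar B) = (7/11)(4/11)(4/11)(4/11) = 0.030599; P(data | jar C) = (1/4)(3/4)(3/4)(3/4) = 0.10547.
Weighting by the prior gives 1/7 · 0.0625 = 0.0089286, 2/7 · 0.030599 = 0.0087426, 4/7 · 0.10547 = 0.060268; these sum to 0.077939.
Dividing through by the total gives posterior P(jar A | data) = 0.11456, P(jar B | data) = 0.11217, P(jar C | data) = 0.77327.
So P(green next | data) = Σ P(green next | H) P(H | data) = (1/2)(0.11456) + (4/11)(0.11217) + (3/4)(0.77327) = 0.67802.

0.6780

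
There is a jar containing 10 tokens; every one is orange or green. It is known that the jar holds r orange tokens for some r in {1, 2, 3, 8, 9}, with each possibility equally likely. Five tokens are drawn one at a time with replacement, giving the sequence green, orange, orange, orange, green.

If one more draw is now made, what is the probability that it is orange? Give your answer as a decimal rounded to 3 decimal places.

The likelihood of the observed sequence under each hypothesis: P(data | r = 1) = (9/10)(1/10)(1/10)(1/10)(9/10) = 0.00081; P(data | r = 2) = (8/10)(2/10)(2/10)(2/10)(8/10) = 0.00512; P(data | r = 3) = (7/10)(3/10)(3/10)(3/10)(7/10) = 0.01323; P(data | r = 8) = (2/10)(8/10)(8/10)(8/10)(2/10) = 0.02048; P(data | r = 9) = (1/10)(9/10)(9/10)(9/10)(1/10) = 0.00729.
The prior-weighted likelihoods are 1/5 · 0.00081 = 0.000162, 1/5 · 0.00512 = 0.001024, 1/5 · 0.01323 = 0.002646, 1/5 · 0.02048 = 0.004096, 1/5 · 0.00729 = 0.001458; summing to 0.009386.
Normalising, the posterior is P(r = 1 | data) = 0.01726, P(r = 2 | data) = 0.1091, P(r = 3 | data) = 0.28191, P(r = 8 | data) = 0.43639, P(r = 9 | data) = 0.15534.
Averaging over the posterior, P(orange next | data) = (1/10)(0.01726) + (1/5)(0.1091) + (3/10)(0.28191) + (4/5)(0.43639) + (9/10)(0.15534) = 0.59704.

0.597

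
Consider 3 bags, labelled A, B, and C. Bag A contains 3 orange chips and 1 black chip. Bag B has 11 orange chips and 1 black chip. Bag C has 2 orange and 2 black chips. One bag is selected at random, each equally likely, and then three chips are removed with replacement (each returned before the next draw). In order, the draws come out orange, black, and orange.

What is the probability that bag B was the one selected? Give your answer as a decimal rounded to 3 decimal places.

Under each hypothesis, the probability of the observed sequence is: P(data | bag A) = (3/4)(1/4)(3/4) = 0.14062; P(data | bag B) = (11/12)(1/12)(11/12) = 0.070023; P(data | bag C) = (2/4)(2/4)(2/4) = 0.125.
Weighting by the prior gives 1/3 · 0.14062 = 0.046875, 1/3 · 0.070023 = 0.023341, 1/3 · 0.125 = 0.041667; these sum to 0.11188.
Therefore the posterior P(bag B | data) = (0.023341) / (0.11188) = 0.20862.

0.209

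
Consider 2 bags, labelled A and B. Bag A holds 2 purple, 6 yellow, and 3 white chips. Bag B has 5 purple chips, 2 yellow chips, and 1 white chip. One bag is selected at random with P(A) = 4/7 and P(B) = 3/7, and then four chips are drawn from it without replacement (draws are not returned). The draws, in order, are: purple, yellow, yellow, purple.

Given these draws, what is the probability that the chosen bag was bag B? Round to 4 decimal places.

For each hypothesis, P(data | H) works out to: P(data | bag A) = (2/11)(6/10)(5/9)(1/8) = 0.0075758; P(data | bag B) = (5/8)(2/7)(1/6)(4/5) = 0.02381.
The prior-weighted likelihoods are 4/7 · 0.0075758 = 0.004329, 3/7 · 0.02381 = 0.010204; with total 0.014533.
By Bayes' rule, P(bag B | data) = (0.010204) / (0.014533) = 0.70213.

0.7021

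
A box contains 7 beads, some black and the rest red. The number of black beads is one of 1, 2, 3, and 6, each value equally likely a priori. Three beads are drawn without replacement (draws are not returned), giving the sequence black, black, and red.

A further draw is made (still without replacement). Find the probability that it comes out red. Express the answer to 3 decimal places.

0.438

Compute the likelihood of the observed sequence for each case: P(data | r = 1) = (1/7)(0/6) = 0; P(data | r = 2) = (2/7)(1/6)(5/5) = 1/21; P(data | r = 3) = (3/7)(2/6)(4/5) = 4/35; P(data | r = 6) = (6/7)(5/6)(1/5) = 1/7.
Multiplying each by its prior: 1/4 · 0 = 0, 1/4 · 1/21 = 1/84, 1/4 · 4/35 = 1/35, 1/4 · 1/7 = 1/28; summing to 8/105.
Normalising, the posterior is P(r = 1 | data) = 0, P(r = 2 | data) = 5/32, P(r = 3 | data) = 3/8, P(r = 6 | data) = 15/32.
The predictive probability is P(red next | data) = (1)(5/32) + (3/4)(3/8) + (0)(15/32) = 7/16.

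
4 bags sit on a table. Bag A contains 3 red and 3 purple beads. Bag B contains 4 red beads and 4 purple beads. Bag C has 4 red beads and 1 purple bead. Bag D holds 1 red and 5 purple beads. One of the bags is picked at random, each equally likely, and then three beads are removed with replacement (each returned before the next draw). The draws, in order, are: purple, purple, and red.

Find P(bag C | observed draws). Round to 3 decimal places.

0.080

Under each hypothesis, the probability of the observed sequence is: P(data | bag A) = (3/6)(3/6)(3/6) = 0.125; P(data | bag B) = (4/8)(4/8)(4/8) = 0.125; P(data | bag C) = (1/5)(1/5)(4/5) = 0.032; P(data | bag D) = (5/6)(5/6)(1/6) = 0.11574.
The prior-weighted likelihoods are 1/4 · 0.125 = 0.03125, 1/4 · 0.125 = 0.03125, 1/4 · 0.032 = 0.008, 1/4 · 0.11574 = 0.028935; summing to 0.099435.
Hence P(bag C | data) = (0.008) / (0.099435) = 0.080454.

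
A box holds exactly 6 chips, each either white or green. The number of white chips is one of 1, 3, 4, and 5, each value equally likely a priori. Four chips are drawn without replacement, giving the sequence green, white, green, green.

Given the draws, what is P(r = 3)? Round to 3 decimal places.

Under each hypothesis, the probability of the observed sequence is: P(data | r = 1) = (5/6)(1/5)(4/4)(3/3) = 1/6; P(data | r = 3) = (3/6)(3/5)(2/4)(1/3) = 1/20; P(data | r = 4) = (2/6)(4/5)(1/4)(0/3) = 0; P(data | r = 5) = (1/6)(5/5)(0/4) = 0.
The prior-weighted likelihoods are 1/4 · 1/6 = 1/24, 1/4 · 1/20 = 1/80, 1/4 · 0 = 0, 1/4 · 0 = 0; these sum to 13/240.
Hence P(r = 3 | data) = (1/80) / (13/240) = 3/13.

0.231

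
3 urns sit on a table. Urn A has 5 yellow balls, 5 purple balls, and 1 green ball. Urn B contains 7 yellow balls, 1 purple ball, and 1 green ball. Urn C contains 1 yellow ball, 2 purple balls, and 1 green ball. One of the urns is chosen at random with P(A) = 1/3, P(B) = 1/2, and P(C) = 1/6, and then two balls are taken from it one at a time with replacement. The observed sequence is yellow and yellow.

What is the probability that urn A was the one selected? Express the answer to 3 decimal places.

0.180

Under each hypothesis, the probability of the observed sequence is: P(data | urn A) = (5/11)(5/11) = 0.20661; P(data | urn B) = (7/9)(7/9) = 0.60494; P(data | urn C) = (1/4)(1/4) = 0.0625.
Multiplying each by its prior: 1/3 · 0.20661 = 0.068871, 1/2 · 0.60494 = 0.30247, 1/6 · 0.0625 = 0.010417; with total 0.38176.
So P(urn A | data) = (0.068871) / (0.38176) = 0.1804.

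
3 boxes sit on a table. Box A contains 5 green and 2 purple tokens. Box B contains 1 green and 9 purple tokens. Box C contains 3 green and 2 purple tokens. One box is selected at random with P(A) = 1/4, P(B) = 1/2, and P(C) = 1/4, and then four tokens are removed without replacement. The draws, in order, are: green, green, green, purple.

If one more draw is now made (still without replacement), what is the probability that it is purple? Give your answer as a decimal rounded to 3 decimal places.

0.608

Under each hypothesis, the probability of the observed sequence is: P(data | box A) = (5/7)(4/6)(3/5)(2/4) = 1/7; P(data | box B) = (1/10)(0/9) = 0; P(data | box C) = (3/5)(2/4)(1/3)(2/2) = 1/10.
The prior-weighted likelihoods are 1/4 · 1/7 = 1/28, 1/2 · 0 = 0, 1/4 · 1/10 = 1/40; with total 17/280.
Normalising, the posterior is P(box A | data) = 10/17, P(box B | data) = 0, P(box C | data) = 7/17.
So P(purple next | data) = Σ P(purple next | H) P(H | data) = (1/3)(10/17) + (1)(7/17) = 31/51.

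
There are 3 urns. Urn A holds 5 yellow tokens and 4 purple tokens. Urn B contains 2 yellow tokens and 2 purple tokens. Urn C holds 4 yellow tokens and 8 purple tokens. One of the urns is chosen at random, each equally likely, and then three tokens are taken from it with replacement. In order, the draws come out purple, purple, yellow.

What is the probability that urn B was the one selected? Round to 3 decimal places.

Compute the likelihood of the observed sequence for each case: P(data | urn A) = (4/9)(4/9)(5/9) = 0.10974; P(data | urn B) = (2/4)(2/4)(2/4) = 0.125; P(data | urn C) = (8/12)(8/12)(4/12) = 0.14815.
The prior-weighted likelihoods are 1/3 · 0.10974 = 0.03658, 1/3 · 0.125 = 0.041667, 1/3 · 0.14815 = 0.049383; summing to 0.12763.
Hence P(urn B | data) = (0.041667) / (0.12763) = 0.32647.

0.326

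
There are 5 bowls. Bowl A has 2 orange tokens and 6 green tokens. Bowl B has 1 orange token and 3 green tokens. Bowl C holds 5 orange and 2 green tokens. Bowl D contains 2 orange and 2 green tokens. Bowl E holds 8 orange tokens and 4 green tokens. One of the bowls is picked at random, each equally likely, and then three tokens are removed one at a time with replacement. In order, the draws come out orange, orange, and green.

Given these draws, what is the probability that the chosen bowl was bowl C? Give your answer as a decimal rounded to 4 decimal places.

For each hypothesis, P(data | H) works out to: P(data | bowl A) = (2/8)(2/8)(6/8) = 0.046875; P(data | bowl B) = (1/4)(1/4)(3/4) = 0.046875; P(data | bowl C) = (5/7)(5/7)(2/7) = 0.14577; P(data | bowl D) = (2/4)(2/4)(2/4) = 0.125; P(data | bowl E) = (8/12)(8/12)(4/12) = 0.14815.
The prior-weighted likelihoods are 1/5 · 0.046875 = 0.009375, 1/5 · 0.046875 = 0.009375, 1/5 · 0.14577 = 0.029155, 1/5 · 0.125 = 0.025, 1/5 · 0.14815 = 0.02963; summing to 0.10253.
Therefore the posterior P(bowl C | data) = (0.029155) / (0.10253) = 0.28434.

0.2843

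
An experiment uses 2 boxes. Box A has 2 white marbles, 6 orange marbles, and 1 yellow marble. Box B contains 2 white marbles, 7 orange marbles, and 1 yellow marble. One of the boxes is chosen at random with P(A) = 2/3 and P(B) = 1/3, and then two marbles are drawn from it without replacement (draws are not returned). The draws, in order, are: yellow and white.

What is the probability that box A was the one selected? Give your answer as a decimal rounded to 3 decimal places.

0.714

The likelihood of the observed sequence under each hypothesis: P(data | box A) = (1/9)(2/8) = 1/36; P(data | box B) = (1/10)(2/9) = 1/45.
Multiplying each by its prior: 2/3 · 1/36 = 1/54, 1/3 · 1/45 = 1/135; these sum to 7/270.
Hence P(box A | data) = (1/54) / (7/270) = 5/7.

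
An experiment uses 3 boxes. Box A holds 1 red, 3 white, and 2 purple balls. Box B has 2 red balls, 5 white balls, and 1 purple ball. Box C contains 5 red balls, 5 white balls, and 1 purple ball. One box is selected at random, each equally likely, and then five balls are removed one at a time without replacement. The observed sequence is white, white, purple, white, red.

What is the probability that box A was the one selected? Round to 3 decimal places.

0.417

For each hypothesis, P(data | H) works out to: P(data | box A) = (3/6)(2/5)(2/4)(1/3)(1/2) = 0.016667; P(data | box B) = (5/8)(4/7)(1/6)(3/5)(2/4) = 0.017857; P(data | box C) = (5/11)(4/10)(1/9)(3/8)(5/7) = 0.0054113.
Weighting by the prior gives 1/3 · 0.016667 = 0.0055556, 1/3 · 0.017857 = 0.0059524, 1/3 · 0.0054113 = 0.0018038; with total 0.013312.
So P(box A | data) = (0.0055556) / (0.013312) = 0.41734.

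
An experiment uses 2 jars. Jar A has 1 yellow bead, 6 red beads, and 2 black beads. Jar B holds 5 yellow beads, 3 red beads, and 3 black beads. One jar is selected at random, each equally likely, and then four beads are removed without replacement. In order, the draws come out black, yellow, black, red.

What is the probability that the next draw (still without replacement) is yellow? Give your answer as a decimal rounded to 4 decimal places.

The likelihood of the observed sequence under each hypothesis: P(data | jar A) = (2/9)(1/8)(1/7)(6/6) = 0.0039683; P(data | jar B) = (3/11)(5/10)(2/9)(3/8) = 0.011364.
The prior-weighted likelihoods are 1/2 · 0.0039683 = 0.0019841, 1/2 · 0.011364 = 0.0056818; summing to 0.0076659.
Dividing through by the total gives posterior P(jar A | data) = 0.25882, P(jar B | data) = 0.74118.
Averaging over the posterior, P(yellow next | data) = (0)(0.25882) + (4/7)(0.74118) = 0.42353.

0.4235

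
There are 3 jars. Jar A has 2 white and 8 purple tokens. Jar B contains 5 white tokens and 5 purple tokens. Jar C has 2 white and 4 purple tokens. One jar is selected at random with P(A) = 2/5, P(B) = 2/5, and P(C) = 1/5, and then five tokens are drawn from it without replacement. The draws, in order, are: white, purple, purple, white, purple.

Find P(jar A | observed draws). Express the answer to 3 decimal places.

Compute the likelihood of the observed sequence for each case: P(data | jar A) = (2/10)(8/9)(7/8)(1/7)(6/6) = 1/45; P(data | jar B) = (5/10)(5/9)(4/8)(4/7)(3/6) = 5/126; P(data | jar C) = (2/6)(4/5)(3/4)(1/3)(2/2) = 1/15.
Weighting by the prior gives 2/5 · 1/45 = 2/225, 2/5 · 5/126 = 1/63, 1/5 · 1/15 = 1/75; summing to 4/105.
By Bayes' rule, P(jar A | data) = (2/225) / (4/105) = 7/30.

0.233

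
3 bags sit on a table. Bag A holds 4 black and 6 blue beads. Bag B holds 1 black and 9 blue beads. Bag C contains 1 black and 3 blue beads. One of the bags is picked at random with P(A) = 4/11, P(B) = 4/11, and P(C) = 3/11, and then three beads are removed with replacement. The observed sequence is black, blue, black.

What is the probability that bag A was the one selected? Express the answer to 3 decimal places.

0.685

Under each hypothesis, the probability of the observed sequence is: P(data | bag A) = (4/10)(6/10)(4/10) = 0.096; P(data | bag B) = (1/10)(9/10)(1/10) = 0.009; P(data | bag C) = (1/4)(3/4)(1/4) = 0.046875.
Multiplying each by its prior: 4/11 · 0.096 = 0.034909, 4/11 · 0.009 = 0.0032727, 3/11 · 0.046875 = 0.012784; with total 0.050966.
By Bayes' rule, P(bag A | data) = (0.034909) / (0.050966) = 0.68495.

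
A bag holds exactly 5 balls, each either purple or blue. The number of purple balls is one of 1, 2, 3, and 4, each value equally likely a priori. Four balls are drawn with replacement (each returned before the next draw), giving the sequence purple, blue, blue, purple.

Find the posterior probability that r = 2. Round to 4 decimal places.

0.3462

For each hypothesis, P(data | H) works out to: P(data | r = 1) = (1/5)(4/5)(4/5)(1/5) = 16/625; P(data | r = 2) = (2/5)(3/5)(3/5)(2/5) = 36/625; P(data | r = 3) = (3/5)(2/5)(2/5)(3/5) = 36/625; P(data | r = 4) = (4/5)(1/5)(1/5)(4/5) = 16/625.
Multiplying each by its prior: 1/4 · 16/625 = 4/625, 1/4 · 36/625 = 9/625, 1/4 · 36/625 = 9/625, 1/4 · 16/625 = 4/625; summing to 26/625.
Therefore the posterior P(r = 2 | data) = (9/625) / (26/625) = 9/26.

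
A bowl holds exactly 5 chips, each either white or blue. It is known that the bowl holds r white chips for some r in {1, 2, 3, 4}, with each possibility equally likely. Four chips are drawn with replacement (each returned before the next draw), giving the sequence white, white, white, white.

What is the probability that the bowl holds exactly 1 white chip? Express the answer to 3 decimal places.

The likelihood of the observed sequence under each hypothesis: P(data | r = 1) = (1/5)(1/5)(1/5)(1/5) = 0.0016; P(data | r = 2) = (2/5)(2/5)(2/5)(2/5) = 0.0256; P(data | r = 3) = (3/5)(3/5)(3/5)(3/5) = 0.1296; P(data | r = 4) = (4/5)(4/5)(4/5)(4/5) = 0.4096.
Multiplying each by its prior: 1/4 · 0.0016 = 0.0004, 1/4 · 0.0256 = 0.0064, 1/4 · 0.1296 = 0.0324, 1/4 · 0.4096 = 0.1024; these sum to 0.1416.
Therefore the posterior P(r = 1 | data) = (0.0004) / (0.1416) = 0.0028249.

0.003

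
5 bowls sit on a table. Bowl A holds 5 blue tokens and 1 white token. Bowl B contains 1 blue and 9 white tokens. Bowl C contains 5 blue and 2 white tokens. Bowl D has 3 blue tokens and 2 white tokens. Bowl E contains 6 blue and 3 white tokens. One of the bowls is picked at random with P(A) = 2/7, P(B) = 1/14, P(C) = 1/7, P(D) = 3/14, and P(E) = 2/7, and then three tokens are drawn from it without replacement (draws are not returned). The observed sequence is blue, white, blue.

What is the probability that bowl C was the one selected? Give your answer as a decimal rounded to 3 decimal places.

The likelihood of the observed sequence under each hypothesis: P(data | bowl A) = (5/6)(1/5)(4/4) = 1/6; P(data | bowl B) = (1/10)(9/9)(0/8) = 0; P(data | bowl C) = (5/7)(2/6)(4/5) = 4/21; P(data | bowl D) = (3/5)(2/4)(2/3) = 1/5; P(data | bowl E) = (6/9)(3/8)(5/7) = 5/28.
Weighting by the prior gives 2/7 · 1/6 = 1/21, 1/14 · 0 = 0, 1/7 · 4/21 = 4/147, 3/14 · 1/5 = 3/70, 2/7 · 5/28 = 5/98; summing to 124/735.
By Bayes' rule, P(bowl C | data) = (4/147) / (124/735) = 5/31.

0.161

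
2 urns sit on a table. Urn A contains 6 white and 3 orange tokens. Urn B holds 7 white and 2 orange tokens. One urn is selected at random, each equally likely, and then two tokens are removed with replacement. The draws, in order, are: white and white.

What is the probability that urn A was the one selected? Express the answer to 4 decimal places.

0.4235

Compute the likelihood of the observed sequence for each case: P(data | urn A) = (6/9)(6/9) = 4/9; P(data | urn B) = (7/9)(7/9) = 49/81.
Weighting by the prior gives 1/2 · 4/9 = 2/9, 1/2 · 49/81 = 49/162; with total 85/162.
Therefore the posterior P(urn A | data) = (2/9) / (85/162) = 36/85.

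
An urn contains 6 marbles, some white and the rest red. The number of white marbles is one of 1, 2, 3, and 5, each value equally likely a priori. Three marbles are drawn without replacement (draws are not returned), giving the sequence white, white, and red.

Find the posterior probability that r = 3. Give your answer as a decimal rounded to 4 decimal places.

0.3913

Compute the likelihood of the observed sequence for each case: P(data | r = 1) = (1/6)(0/5) = 0; P(data | r = 2) = (2/6)(1/5)(4/4) = 1/15; P(data | r = 3) = (3/6)(2/5)(3/4) = 3/20; P(data | r = 5) = (5/6)(4/5)(1/4) = 1/6.
Multiplying each by its prior: 1/4 · 0 = 0, 1/4 · 1/15 = 1/60, 1/4 · 3/20 = 3/80, 1/4 · 1/6 = 1/24; summing to 23/240.
By Bayes' rule, P(r = 3 | data) = (3/80) / (23/240) = 9/23.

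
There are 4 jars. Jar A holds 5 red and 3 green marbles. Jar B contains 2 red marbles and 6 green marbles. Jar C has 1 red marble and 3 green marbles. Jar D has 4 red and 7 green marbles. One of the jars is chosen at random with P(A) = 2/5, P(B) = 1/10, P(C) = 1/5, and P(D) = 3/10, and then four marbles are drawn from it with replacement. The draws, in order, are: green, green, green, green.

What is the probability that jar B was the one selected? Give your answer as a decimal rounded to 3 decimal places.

0.208

Compute the likelihood of the observed sequence for each case: P(data | jar A) = (3/8)(3/8)(3/8)(3/8) = 0.019775; P(data | jar B) = (6/8)(6/8)(6/8)(6/8) = 0.31641; P(data | jar C) = (3/4)(3/4)(3/4)(3/4) = 0.31641; P(data | jar D) = (7/11)(7/11)(7/11)(7/11) = 0.16399.
Weighting by the prior gives 2/5 · 0.019775 = 0.0079102, 1/10 · 0.31641 = 0.031641, 1/5 · 0.31641 = 0.063281, 3/10 · 0.16399 = 0.049197; summing to 0.15203.
So P(jar B | data) = (0.031641) / (0.15203) = 0.20812.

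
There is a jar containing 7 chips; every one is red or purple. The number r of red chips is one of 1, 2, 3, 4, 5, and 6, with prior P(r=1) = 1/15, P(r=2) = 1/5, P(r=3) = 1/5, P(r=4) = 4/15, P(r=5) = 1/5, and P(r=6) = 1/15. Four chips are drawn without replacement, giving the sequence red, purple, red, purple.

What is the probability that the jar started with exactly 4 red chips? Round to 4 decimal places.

The likelihood of the observed sequence under each hypothesis: P(data | r = 1) = (1/7)(6/6)(0/5) = 0; P(data | r = 2) = (2/7)(5/6)(1/5)(4/4) = 1/21; P(data | r = 3) = (3/7)(4/6)(2/5)(3/4) = 3/35; P(data | r = 4) = (4/7)(3/6)(3/5)(2/4) = 3/35; P(data | r = 5) = (5/7)(2/6)(4/5)(1/4) = 1/21; P(data | r = 6) = (6/7)(1/6)(5/5)(0/4) = 0.
The prior-weighted likelihoods are 1/15 · 0 = 0, 1/5 · 1/21 = 1/105, 1/5 · 3/35 = 3/175, 4/15 · 3/35 = 4/175, 1/5 · 1/21 = 1/105, 1/15 · 0 = 0; these sum to 31/525.
So P(r = 4 | data) = (4/175) / (31/525) = 12/31.

0.3871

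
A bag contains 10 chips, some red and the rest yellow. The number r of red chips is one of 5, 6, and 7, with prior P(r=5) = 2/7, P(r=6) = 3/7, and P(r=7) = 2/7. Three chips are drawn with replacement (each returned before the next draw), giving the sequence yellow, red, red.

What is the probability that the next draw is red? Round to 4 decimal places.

For each hypothesis, P(data | H) works out to: P(data | r = 5) = (5/10)(5/10)(5/10) = 1/8; P(data | r = 6) = (4/10)(6/10)(6/10) = 18/125; P(data | r = 7) = (3/10)(7/10)(7/10) = 147/1000.
The prior-weighted likelihoods are 2/7 · 1/8 = 1/28, 3/7 · 18/125 = 54/875, 2/7 · 147/1000 = 21/500; summing to 122/875.
Dividing through by the total gives posterior P(r = 5 | data) = 125/488, P(r = 6 | data) = 27/61, P(r = 7 | data) = 147/488.
So P(red next | data) = Σ P(red next | H) P(H | data) = (1/2)(125/488) + (3/5)(27/61) + (7/10)(147/488) = 295/488.

0.6045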